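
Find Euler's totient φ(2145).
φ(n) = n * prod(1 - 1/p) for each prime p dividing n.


2145 = 3 × 5 × 11 × 13
Prime factors: 3, 5, 11, 13
φ(2145) = 2145 × (1-1/3) × (1-1/5) × (1-1/11) × (1-1/13)
= 2145 × 2/3 × 4/5 × 10/11 × 12/13 = 960

φ(2145) = 960


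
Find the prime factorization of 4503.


4503 / 3 = 1501
1501 / 19 = 79
79 / 79 = 1
4503 = 3 × 19 × 79


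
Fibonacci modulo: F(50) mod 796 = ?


F(k) mod 796 for k=1..50:
1, 1, 2, 3, 5, 8, 13, 21, 34, 55, 89, 144, 233, 377, 610, 191, 5, 196, 201, 397, 598, 199, 1, 200, 201, 401, 602, 207, 13, 220, 233, 453, 686, 343, 233, 576, 13, 589, 602, 395, 201, 596, 1, 597, 598, 399, 201, 600, 5, 605
F(50) mod 796 = 605


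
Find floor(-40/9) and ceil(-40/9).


-40/9 = -4.4444
floor = -5
ceil = -4

floor = -5, ceil = -4


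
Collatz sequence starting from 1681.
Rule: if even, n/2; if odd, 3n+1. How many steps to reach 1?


1681 → 5044 → 2522 → 1261 → 3784 → 1892 → 946 → 473 → 1420 → 710 → 355 → 1066 → 533 → 1600 → 800 → 400 → 200 → 100 → 50 → 25 → 76 → 38 → 19 → 58 → 29 → 88 → 44 → 22 → 11 → 34 → 17 → 52 → 26 → 13 → 40 → 20 → 10 → 5 → 16 → 8 → 4 → 2 → 1
Total steps = 42

42 steps


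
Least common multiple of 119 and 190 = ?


GCD(119, 190) = 1
LCM = 119*190/1 = 22610/1 = 22610

LCM = 22610


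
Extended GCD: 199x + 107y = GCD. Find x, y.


Tabular extended Euclidean (each row: r = 199*s + 107*t):
r=199, s=1, t=0
r=107, s=0, t=1
q=1: r=92, s=1, t=-1   [199*(1) + 107*(-1) = 92]
q=1: r=15, s=-1, t=2   [199*(-1) + 107*(2) = 15]
q=6: r=2, s=7, t=-13   [199*(7) + 107*(-13) = 2]
q=7: r=1, s=-50, t=93   [199*(-50) + 107*(93) = 1]
q=2: r=0, s=107, t=-199   [199*(107) + 107*(-199) = 0]
GCD = 1; from the row with r=1: x=-50, y=93
Check: 199*(-50) + 107*(93) = -9950 + 9951 = 1

GCD = 1, x = -50, y = 93


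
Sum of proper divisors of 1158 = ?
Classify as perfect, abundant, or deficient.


Proper divisors: 1, 2, 3, 6, 193, 386, 579
Sum = 1 + 2 + 3 + 6 + 193 + 386 + 579 = 1170
1170 > 1158 → abundant

s(1158) = 1170 (abundant)


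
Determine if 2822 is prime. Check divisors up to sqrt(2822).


2822 / 2 = 1411 (exact division)
2822 is NOT prime.

No, 2822 is not prime


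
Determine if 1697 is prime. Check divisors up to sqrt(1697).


Check divisors up to sqrt(1697) = 41.1947
No divisors found.
1697 is prime.

Yes, 1697 is prime


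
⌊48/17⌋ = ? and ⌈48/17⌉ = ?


48/17 = 2.8235
floor = 2
ceil = 3

floor = 2, ceil = 3


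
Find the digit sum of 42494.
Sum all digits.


4 + 2 + 4 + 9 + 4 = 23


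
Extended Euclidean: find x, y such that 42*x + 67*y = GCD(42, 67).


Tabular extended Euclidean (each row: r = 42*s + 67*t):
r=42, s=1, t=0
r=67, s=0, t=1
q=0: r=42, s=1, t=0   [42*(1) + 67*(0) = 42]
q=1: r=25, s=-1, t=1   [42*(-1) + 67*(1) = 25]
q=1: r=17, s=2, t=-1   [42*(2) + 67*(-1) = 17]
q=1: r=8, s=-3, t=2   [42*(-3) + 67*(2) = 8]
q=2: r=1, s=8, t=-5   [42*(8) + 67*(-5) = 1]
q=8: r=0, s=-67, t=42   [42*(-67) + 67*(42) = 0]
GCD = 1; from the row with r=1: x=8, y=-5
Check: 42*(8) + 67*(-5) = 336 - 335 = 1

GCD = 1, x = 8, y = -5


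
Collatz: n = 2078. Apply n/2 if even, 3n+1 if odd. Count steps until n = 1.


2078 → 1039 → 3118 → 1559 → 4678 → 2339 → 7018 → 3509 → 10528 → 5264 → 2632 → 1316 → 658 → 329 → 988 → 494 → 247 → 742 → 371 → 1114 → 557 → 1672 → 836 → 418 → 209 → 628 → 314 → 157 → 472 → 236 → 118 → 59 → 178 → 89 → 268 → 134 → 67 → 202 → 101 → 304 → 152 → 76 → 38 → 19 → 58 → 29 → 88 → 44 → 22 → 11 → 34 → 17 → 52 → 26 → 13 → 40 → 20 → 10 → 5 → 16 → 8 → 4 → 2 → 1
Total steps = 63

63 steps


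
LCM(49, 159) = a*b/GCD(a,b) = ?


GCD(49, 159) = 1
LCM = 49*159/1 = 7791/1 = 7791

LCM = 7791


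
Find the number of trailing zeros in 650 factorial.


floor(650/5) = 130
floor(650/25) = 26
floor(650/125) = 5
floor(650/625) = 1
Total = 162

162 trailing zeros


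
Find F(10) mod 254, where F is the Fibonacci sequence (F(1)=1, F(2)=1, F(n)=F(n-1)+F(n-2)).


F(k) mod 254 for k=1..10:
1, 1, 2, 3, 5, 8, 13, 21, 34, 55
F(10) mod 254 = 55


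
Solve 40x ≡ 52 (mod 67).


GCD(40, 67) = 1, unique solution
a^(-1) mod 67 = 62
x = 62 * 52 mod 67 = 8

x ≡ 8 (mod 67)


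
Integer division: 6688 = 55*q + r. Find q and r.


6688 = 55 * 121 + 33
Check: 6655 + 33 = 6688

q = 121, r = 33


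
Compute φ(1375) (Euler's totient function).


1375 = 5^3 × 11
Prime factors: 5, 11
φ(1375) = 1375 × (1-1/5) × (1-1/11)
= 1375 × 4/5 × 10/11 = 1000

φ(1375) = 1000


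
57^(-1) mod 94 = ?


Use the extended Euclidean algorithm on (94, 57); each row r = 94*s + 57*t:
r=94, s=1, t=0
r=57, s=0, t=1
q=1: r=37, s=1, t=-1   [94*(1) + 57*(-1) = 37]
q=1: r=20, s=-1, t=2   [94*(-1) + 57*(2) = 20]
q=1: r=17, s=2, t=-3   [94*(2) + 57*(-3) = 17]
q=1: r=3, s=-3, t=5   [94*(-3) + 57*(5) = 3]
q=5: r=2, s=17, t=-28   [94*(17) + 57*(-28) = 2]
q=1: r=1, s=-20, t=33   [94*(-20) + 57*(33) = 1]
q=2: r=0, s=57, t=-94   [94*(57) + 57*(-94) = 0]
GCD = 1 with t = 33, so 57*(33) ≡ 1 (mod 94)
Inverse = 33 mod 94 = 33
Check: 57 * 33 = 1881 ≡ 1 (mod 94)

57^(-1) ≡ 33 (mod 94)


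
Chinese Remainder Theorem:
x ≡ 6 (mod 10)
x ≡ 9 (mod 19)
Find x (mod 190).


M = 10*19 = 190
M1 = M/10 = 19, M2 = M/19 = 10
M1^(-1) mod 10 = 9, M2^(-1) mod 19 = 2
x = 6*19*9 + 9*10*2 = 1206
1206 mod 190 = 66
Check: 66 mod 10 = 6 ✓, 66 mod 19 = 9 ✓

x ≡ 66 (mod 190)


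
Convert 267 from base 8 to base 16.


267 (base 8) = 183 (decimal)
183 (decimal) = B7 (base 16)


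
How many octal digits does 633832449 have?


633832449 in base 8 = 4561702001
Number of digits = 10

10 digits (base 8)


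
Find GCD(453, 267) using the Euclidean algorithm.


453 = 1 * 267 + 186
267 = 1 * 186 + 81
186 = 2 * 81 + 24
81 = 3 * 24 + 9
24 = 2 * 9 + 6
9 = 1 * 6 + 3
6 = 2 * 3 + 0
GCD = 3


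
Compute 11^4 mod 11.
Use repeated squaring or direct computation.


11^1 mod 11 = 0
11^2 mod 11 = 0
11^3 mod 11 = 0
11^4 mod 11 = 0


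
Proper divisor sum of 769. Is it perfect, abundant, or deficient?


Proper divisors: 1
Sum = 1 = 1
1 < 769 → deficient

s(769) = 1 (deficient)


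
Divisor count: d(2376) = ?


2376 = 2^3 × 3^3 × 11^1
d(2376) = (3+1) × (3+1) × (1+1) = 32

32 divisors


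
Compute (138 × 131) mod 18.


138 × 131 = 18078
18078 mod 18 = 6


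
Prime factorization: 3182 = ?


3182 / 2 = 1591
1591 / 37 = 43
43 / 43 = 1
3182 = 2 × 37 × 43


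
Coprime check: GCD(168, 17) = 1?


Euclidean algorithm:
168 = 9 * 17 + 15
17 = 1 * 15 + 2
15 = 7 * 2 + 1
2 = 2 * 1 + 0
GCD(168, 17) = 1

Yes, coprime (GCD = 1)


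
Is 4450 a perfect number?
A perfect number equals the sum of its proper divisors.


Proper divisors of 4450: 1, 2, 5, 10, 25, 50, 89, 178, 445, 890, 2225
Sum = 1 + 2 + 5 + 10 + 25 + 50 + 89 + 178 + 445 + 890 + 2225 = 3920

No, 4450 is not perfect (3920 ≠ 4450)


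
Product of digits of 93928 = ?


9 × 3 × 9 × 2 × 8 = 3888


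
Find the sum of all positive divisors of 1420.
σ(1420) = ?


Divisors of 1420: 1, 2, 4, 5, 10, 20, 71, 142, 284, 355, 710, 1420
Sum = 1 + 2 + 4 + 5 + 10 + 20 + 71 + 142 + 284 + 355 + 710 + 1420 = 3024

σ(1420) = 3024


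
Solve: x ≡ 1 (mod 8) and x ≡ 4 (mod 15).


M = 8*15 = 120
M1 = M/8 = 15, M2 = M/15 = 8
M1^(-1) mod 8 = 7, M2^(-1) mod 15 = 2
x = 1*15*7 + 4*8*2 = 169
169 mod 120 = 49
Check: 49 mod 8 = 1 ✓, 49 mod 15 = 4 ✓

x ≡ 49 (mod 120)


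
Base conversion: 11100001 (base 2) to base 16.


11100001 (base 2) = 225 (decimal)
225 (decimal) = E1 (base 16)


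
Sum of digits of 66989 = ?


6 + 6 + 9 + 8 + 9 = 38


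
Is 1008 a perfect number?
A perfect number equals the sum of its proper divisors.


Proper divisors of 1008: 1, 2, 3, 4, 6, 7, 8, 9, 12, 14, 16, 18, 21, 24, 28, 36, 42, 48, 56, 63, 72, 84, 112, 126, 144, 168, 252, 336, 504
Sum = 1 + 2 + 3 + 4 + 6 + 7 + 8 + 9 + 12 + 14 + 16 + 18 + 21 + 24 + 28 + 36 + 42 + 48 + 56 + 63 + 72 + 84 + 112 + 126 + 144 + 168 + 252 + 336 + 504 = 2216

No, 1008 is not perfect (2216 ≠ 1008)


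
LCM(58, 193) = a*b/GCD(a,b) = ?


GCD(58, 193) = 1
LCM = 58*193/1 = 11194/1 = 11194

LCM = 11194


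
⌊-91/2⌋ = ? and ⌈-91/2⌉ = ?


-91/2 = -45.5000
floor = -46
ceil = -45

floor = -46, ceil = -45


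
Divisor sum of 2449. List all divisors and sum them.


Divisors of 2449: 1, 31, 79, 2449
Sum = 1 + 31 + 79 + 2449 = 2560

σ(2449) = 2560


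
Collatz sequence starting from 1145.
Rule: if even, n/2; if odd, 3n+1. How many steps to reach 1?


1145 → 3436 → 1718 → 859 → 2578 → 1289 → 3868 → 1934 → 967 → 2902 → 1451 → 4354 → 2177 → 6532 → 3266 → 1633 → 4900 → 2450 → 1225 → 3676 → 1838 → 919 → 2758 → 1379 → 4138 → 2069 → 6208 → 3104 → 1552 → 776 → 388 → 194 → 97 → 292 → 146 → 73 → 220 → 110 → 55 → 166 → 83 → 250 → 125 → 376 → 188 → 94 → 47 → 142 → 71 → 214 → 107 → 322 → 161 → 484 → 242 → 121 → 364 → 182 → 91 → 274 → 137 → 412 → 206 → 103 → 310 → 155 → 466 → 233 → 700 → 350 → 175 → 526 → 263 → 790 → 395 → 1186 → 593 → 1780 → 890 → 445 → 1336 → 668 → 334 → 167 → 502 → 251 → 754 → 377 → 1132 → 566 → 283 → 850 → 425 → 1276 → 638 → 319 → 958 → 479 → 1438 → 719 → 2158 → 1079 → 3238 → 1619 → 4858 → 2429 → 7288 → 3644 → 1822 → 911 → 2734 → 1367 → 4102 → 2051 → 6154 → 3077 → 9232 → 4616 → 2308 → 1154 → 577 → 1732 → 866 → 433 → 1300 → 650 → 325 → 976 → 488 → 244 → 122 → 61 → 184 → 92 → 46 → 23 → 70 → 35 → 106 → 53 → 160 → 80 → 40 → 20 → 10 → 5 → 16 → 8 → 4 → 2 → 1
Total steps = 150

150 steps


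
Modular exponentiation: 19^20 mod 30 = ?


19^1 mod 30 = 19
19^2 mod 30 = 1
19^3 mod 30 = 19
19^4 mod 30 = 1
19^5 mod 30 = 19
19^6 mod 30 = 1
19^7 mod 30 = 19
19^8 mod 30 = 1
19^9 mod 30 = 19
19^10 mod 30 = 1
19^11 mod 30 = 19
19^12 mod 30 = 1
19^13 mod 30 = 19
19^14 mod 30 = 1
19^15 mod 30 = 19
19^16 mod 30 = 1
19^17 mod 30 = 19
19^18 mod 30 = 1
19^19 mod 30 = 19
19^20 mod 30 = 1


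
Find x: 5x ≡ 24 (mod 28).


GCD(5, 28) = 1, unique solution
a^(-1) mod 28 = 17
x = 17 * 24 mod 28 = 16

x ≡ 16 (mod 28)


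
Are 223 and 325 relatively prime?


Euclidean algorithm:
325 = 1 * 223 + 102
223 = 2 * 102 + 19
102 = 5 * 19 + 7
19 = 2 * 7 + 5
7 = 1 * 5 + 2
5 = 2 * 2 + 1
2 = 2 * 1 + 0
GCD(223, 325) = 1

Yes, coprime (GCD = 1)


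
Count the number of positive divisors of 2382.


2382 = 2^1 × 3^1 × 397^1
d(2382) = (1+1) × (1+1) × (1+1) = 8

8 divisors


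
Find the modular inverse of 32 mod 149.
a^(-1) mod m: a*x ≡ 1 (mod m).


Use the extended Euclidean algorithm on (149, 32); each row r = 149*s + 32*t:
r=149, s=1, t=0
r=32, s=0, t=1
q=4: r=21, s=1, t=-4   [149*(1) + 32*(-4) = 21]
q=1: r=11, s=-1, t=5   [149*(-1) + 32*(5) = 11]
q=1: r=10, s=2, t=-9   [149*(2) + 32*(-9) = 10]
q=1: r=1, s=-3, t=14   [149*(-3) + 32*(14) = 1]
q=10: r=0, s=32, t=-149   [149*(32) + 32*(-149) = 0]
GCD = 1 with t = 14, so 32*(14) ≡ 1 (mod 149)
Inverse = 14 mod 149 = 14
Check: 32 * 14 = 448 ≡ 1 (mod 149)

32^(-1) ≡ 14 (mod 149)


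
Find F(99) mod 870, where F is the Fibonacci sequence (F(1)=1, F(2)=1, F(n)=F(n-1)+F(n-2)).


F(k) mod 870 for k=1..99:
1, 1, 2, 3, 5, 8, 13, 21, 34, 55, 89, 144, 233, 377, 610, 117, 727, 844, 701, 675, 506, 311, 817, 258, 205, 463, 668, 261, 59, 320, 379, 699, 208, 37, 245, 282, 527, 809, 466, 405, 1, 406, 407, 813, 350, 293, 643, 66, 709, 775, 614, 519, 263, 782, 175, 87, 262, 349, 611, 90, 701, 791, 622, 543, 295, 838, 263, 231, 494, 725, 349, 204, 553, 757, 440, 327, 767, 224, 121, 345, 466, 811, 407, 348, 755, 233, 118, 351, 469, 820, 419, 369, 788, 287, 205, 492, 697, 319, 146
F(99) mod 870 = 146


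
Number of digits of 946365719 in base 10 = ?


946365719 has 9 digits in base 10
floor(log10(946365719)) + 1 = floor(8.9761) + 1 = 9

9 digits (base 10)


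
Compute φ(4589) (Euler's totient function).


4589 = 13 × 353
Prime factors: 13, 353
φ(4589) = 4589 × (1-1/13) × (1-1/353)
= 4589 × 12/13 × 352/353 = 4224

φ(4589) = 4224


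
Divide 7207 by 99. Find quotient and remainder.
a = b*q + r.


7207 = 99 * 72 + 79
Check: 7128 + 79 = 7207

q = 72, r = 79


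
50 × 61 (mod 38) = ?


50 × 61 = 3050
3050 mod 38 = 10


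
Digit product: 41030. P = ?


4 × 1 × 0 × 3 × 0 = 0


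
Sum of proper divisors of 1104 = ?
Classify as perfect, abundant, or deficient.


Proper divisors: 1, 2, 3, 4, 6, 8, 12, 16, 23, 24, 46, 48, 69, 92, 138, 184, 276, 368, 552
Sum = 1 + 2 + 3 + 4 + 6 + 8 + 12 + 16 + 23 + 24 + 46 + 48 + 69 + 92 + 138 + 184 + 276 + 368 + 552 = 1872
1872 > 1104 → abundant

s(1104) = 1872 (abundant)


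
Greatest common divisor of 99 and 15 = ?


99 = 6 * 15 + 9
15 = 1 * 9 + 6
9 = 1 * 6 + 3
6 = 2 * 3 + 0
GCD = 3


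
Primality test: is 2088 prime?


2088 / 2 = 1044 (exact division)
2088 is NOT prime.

No, 2088 is not prime


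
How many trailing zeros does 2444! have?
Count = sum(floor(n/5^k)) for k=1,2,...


floor(2444/5) = 488
floor(2444/25) = 97
floor(2444/125) = 19
floor(2444/625) = 3
Total = 607

607 trailing zeros


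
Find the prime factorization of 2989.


2989 / 7 = 427
427 / 7 = 61
61 / 61 = 1
2989 = 7^2 × 61


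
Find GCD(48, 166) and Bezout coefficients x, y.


Tabular extended Euclidean (each row: r = 48*s + 166*t):
r=48, s=1, t=0
r=166, s=0, t=1
q=0: r=48, s=1, t=0   [48*(1) + 166*(0) = 48]
q=3: r=22, s=-3, t=1   [48*(-3) + 166*(1) = 22]
q=2: r=4, s=7, t=-2   [48*(7) + 166*(-2) = 4]
q=5: r=2, s=-38, t=11   [48*(-38) + 166*(11) = 2]
q=2: r=0, s=83, t=-24   [48*(83) + 166*(-24) = 0]
GCD = 2; from the row with r=2: x=-38, y=11
Check: 48*(-38) + 166*(11) = -1824 + 1826 = 2

GCD = 2, x = -38, y = 11


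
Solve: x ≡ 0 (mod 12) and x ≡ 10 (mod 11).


M = 12*11 = 132
M1 = M/12 = 11, M2 = M/11 = 12
M1^(-1) mod 12 = 11, M2^(-1) mod 11 = 1
x = 0*11*11 + 10*12*1 = 120
120 mod 132 = 120
Check: 120 mod 12 = 0 ✓, 120 mod 11 = 10 ✓

x ≡ 120 (mod 132)


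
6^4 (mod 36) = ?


6^1 mod 36 = 6
6^2 mod 36 = 0
6^3 mod 36 = 0
6^4 mod 36 = 0


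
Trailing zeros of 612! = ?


floor(612/5) = 122
floor(612/25) = 24
floor(612/125) = 4
Total = 150

150 trailing zeros


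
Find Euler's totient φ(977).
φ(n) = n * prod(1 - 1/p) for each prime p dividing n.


977 = 977
Prime factors: 977
φ(977) = 977 × (1-1/977)
= 977 × 976/977 = 976

φ(977) = 976


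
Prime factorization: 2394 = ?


2394 / 2 = 1197
1197 / 3 = 399
399 / 3 = 133
133 / 7 = 19
19 / 19 = 1
2394 = 2 × 3^2 × 7 × 19


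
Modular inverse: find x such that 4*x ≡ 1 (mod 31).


Use the extended Euclidean algorithm on (31, 4); each row r = 31*s + 4*t:
r=31, s=1, t=0
r=4, s=0, t=1
q=7: r=3, s=1, t=-7   [31*(1) + 4*(-7) = 3]
q=1: r=1, s=-1, t=8   [31*(-1) + 4*(8) = 1]
q=3: r=0, s=4, t=-31   [31*(4) + 4*(-31) = 0]
GCD = 1 with t = 8, so 4*(8) ≡ 1 (mod 31)
Inverse = 8 mod 31 = 8
Check: 4 * 8 = 32 ≡ 1 (mod 31)

4^(-1) ≡ 8 (mod 31)


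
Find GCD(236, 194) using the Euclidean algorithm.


236 = 1 * 194 + 42
194 = 4 * 42 + 26
42 = 1 * 26 + 16
26 = 1 * 16 + 10
16 = 1 * 10 + 6
10 = 1 * 6 + 4
6 = 1 * 4 + 2
4 = 2 * 2 + 0
GCD = 2


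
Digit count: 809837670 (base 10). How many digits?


809837670 has 9 digits in base 10
floor(log10(809837670)) + 1 = floor(8.9084) + 1 = 9

9 digits (base 10)


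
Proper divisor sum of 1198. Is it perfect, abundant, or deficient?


Proper divisors: 1, 2, 599
Sum = 1 + 2 + 599 = 602
602 < 1198 → deficient

s(1198) = 602 (deficient)


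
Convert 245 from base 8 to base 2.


245 (base 8) = 165 (decimal)
165 (decimal) = 10100101 (base 2)


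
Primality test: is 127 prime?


Check divisors up to sqrt(127) = 11.2694
No divisors found.
127 is prime.

Yes, 127 is prime


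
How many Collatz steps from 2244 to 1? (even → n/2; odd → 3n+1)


2244 → 1122 → 561 → 1684 → 842 → 421 → 1264 → 632 → 316 → 158 → 79 → 238 → 119 → 358 → 179 → 538 → 269 → 808 → 404 → 202 → 101 → 304 → 152 → 76 → 38 → 19 → 58 → 29 → 88 → 44 → 22 → 11 → 34 → 17 → 52 → 26 → 13 → 40 → 20 → 10 → 5 → 16 → 8 → 4 → 2 → 1
Total steps = 45

45 steps


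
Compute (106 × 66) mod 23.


106 × 66 = 6996
6996 mod 23 = 4


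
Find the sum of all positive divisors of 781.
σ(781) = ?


Divisors of 781: 1, 11, 71, 781
Sum = 1 + 11 + 71 + 781 = 864

σ(781) = 864


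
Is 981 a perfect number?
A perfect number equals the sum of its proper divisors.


Proper divisors of 981: 1, 3, 9, 109, 327
Sum = 1 + 3 + 9 + 109 + 327 = 449

No, 981 is not perfect (449 ≠ 981)


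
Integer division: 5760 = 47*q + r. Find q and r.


5760 = 47 * 122 + 26
Check: 5734 + 26 = 5760

q = 122, r = 26


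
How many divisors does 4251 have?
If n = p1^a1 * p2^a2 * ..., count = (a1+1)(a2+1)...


4251 = 3^1 × 13^1 × 109^1
d(4251) = (1+1) × (1+1) × (1+1) = 8

8 divisors


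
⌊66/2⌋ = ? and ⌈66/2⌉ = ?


66/2 = 33.0000
floor = 33
ceil = 33

floor = 33, ceil = 33


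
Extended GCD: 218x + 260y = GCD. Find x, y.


Tabular extended Euclidean (each row: r = 218*s + 260*t):
r=218, s=1, t=0
r=260, s=0, t=1
q=0: r=218, s=1, t=0   [218*(1) + 260*(0) = 218]
q=1: r=42, s=-1, t=1   [218*(-1) + 260*(1) = 42]
q=5: r=8, s=6, t=-5   [218*(6) + 260*(-5) = 8]
q=5: r=2, s=-31, t=26   [218*(-31) + 260*(26) = 2]
q=4: r=0, s=130, t=-109   [218*(130) + 260*(-109) = 0]
GCD = 2; from the row with r=2: x=-31, y=26
Check: 218*(-31) + 260*(26) = -6758 + 6760 = 2

GCD = 2, x = -31, y = 26


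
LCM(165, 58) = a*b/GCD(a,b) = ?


GCD(165, 58) = 1
LCM = 165*58/1 = 9570/1 = 9570

LCM = 9570


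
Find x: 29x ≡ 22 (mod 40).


GCD(29, 40) = 1, unique solution
a^(-1) mod 40 = 29
x = 29 * 22 mod 40 = 38

x ≡ 38 (mod 40)


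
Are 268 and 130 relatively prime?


Euclidean algorithm:
268 = 2 * 130 + 8
130 = 16 * 8 + 2
8 = 4 * 2 + 0
GCD(268, 130) = 2

No, not coprime (GCD = 2)


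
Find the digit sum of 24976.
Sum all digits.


2 + 4 + 9 + 7 + 6 = 28


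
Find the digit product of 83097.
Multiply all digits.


8 × 3 × 0 × 9 × 7 = 0


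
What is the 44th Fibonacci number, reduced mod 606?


F(k) mod 606 for k=1..44:
1, 1, 2, 3, 5, 8, 13, 21, 34, 55, 89, 144, 233, 377, 4, 381, 385, 160, 545, 99, 38, 137, 175, 312, 487, 193, 74, 267, 341, 2, 343, 345, 82, 427, 509, 330, 233, 563, 190, 147, 337, 484, 215, 93
F(44) mod 606 = 93


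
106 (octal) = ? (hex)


106 (base 8) = 70 (decimal)
70 (decimal) = 46 (base 16)


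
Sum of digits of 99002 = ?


9 + 9 + 0 + 0 + 2 = 20


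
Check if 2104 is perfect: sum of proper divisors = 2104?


Proper divisors of 2104: 1, 2, 4, 8, 263, 526, 1052
Sum = 1 + 2 + 4 + 8 + 263 + 526 + 1052 = 1856

No, 2104 is not perfect (1856 ≠ 2104)


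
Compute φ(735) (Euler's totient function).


735 = 3 × 5 × 7^2
Prime factors: 3, 5, 7
φ(735) = 735 × (1-1/3) × (1-1/5) × (1-1/7)
= 735 × 2/3 × 4/5 × 6/7 = 336

φ(735) = 336


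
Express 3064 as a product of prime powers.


3064 / 2 = 1532
1532 / 2 = 766
766 / 2 = 383
383 / 383 = 1
3064 = 2^3 × 383


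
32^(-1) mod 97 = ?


Use the extended Euclidean algorithm on (97, 32); each row r = 97*s + 32*t:
r=97, s=1, t=0
r=32, s=0, t=1
q=3: r=1, s=1, t=-3   [97*(1) + 32*(-3) = 1]
q=32: r=0, s=-32, t=97   [97*(-32) + 32*(97) = 0]
GCD = 1 with t = -3, so 32*(-3) ≡ 1 (mod 97)
Inverse = -3 mod 97 = 94
Check: 32 * 94 = 3008 ≡ 1 (mod 97)

32^(-1) ≡ 94 (mod 97)


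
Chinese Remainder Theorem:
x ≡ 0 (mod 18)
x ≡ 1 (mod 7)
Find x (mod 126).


M = 18*7 = 126
M1 = M/18 = 7, M2 = M/7 = 18
M1^(-1) mod 18 = 13, M2^(-1) mod 7 = 2
x = 0*7*13 + 1*18*2 = 36
36 mod 126 = 36
Check: 36 mod 18 = 0 ✓, 36 mod 7 = 1 ✓

x ≡ 36 (mod 126)


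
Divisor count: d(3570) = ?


3570 = 2^1 × 3^1 × 5^1 × 7^1 × 17^1
d(3570) = (1+1) × (1+1) × (1+1) × (1+1) × (1+1) = 32

32 divisors


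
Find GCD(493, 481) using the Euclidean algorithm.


493 = 1 * 481 + 12
481 = 40 * 12 + 1
12 = 12 * 1 + 0
GCD = 1


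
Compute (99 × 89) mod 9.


99 × 89 = 8811
8811 mod 9 = 0


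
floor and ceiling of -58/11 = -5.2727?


-58/11 = -5.2727
floor = -6
ceil = -5

floor = -6, ceil = -5


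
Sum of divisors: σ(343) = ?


Divisors of 343: 1, 7, 49, 343
Sum = 1 + 7 + 49 + 343 = 400

σ(343) = 400


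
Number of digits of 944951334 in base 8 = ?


944951334 in base 8 = 7024550046
Number of digits = 10

10 digits (base 8)


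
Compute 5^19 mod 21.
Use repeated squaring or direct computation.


5^1 mod 21 = 5
5^2 mod 21 = 4
5^3 mod 21 = 20
5^4 mod 21 = 16
5^5 mod 21 = 17
5^6 mod 21 = 1
5^7 mod 21 = 5
5^8 mod 21 = 4
5^9 mod 21 = 20
5^10 mod 21 = 16
5^11 mod 21 = 17
5^12 mod 21 = 1
5^13 mod 21 = 5
5^14 mod 21 = 4
5^15 mod 21 = 20
5^16 mod 21 = 16
5^17 mod 21 = 17
5^18 mod 21 = 1
5^19 mod 21 = 5


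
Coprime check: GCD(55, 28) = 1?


Euclidean algorithm:
55 = 1 * 28 + 27
28 = 1 * 27 + 1
27 = 27 * 1 + 0
GCD(55, 28) = 1

Yes, coprime (GCD = 1)


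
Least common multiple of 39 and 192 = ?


GCD(39, 192) = 3
LCM = 39*192/3 = 7488/3 = 2496

LCM = 2496


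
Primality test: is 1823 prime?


Check divisors up to sqrt(1823) = 42.6966
No divisors found.
1823 is prime.

Yes, 1823 is prime


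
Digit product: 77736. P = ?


7 × 7 × 7 × 3 × 6 = 6174


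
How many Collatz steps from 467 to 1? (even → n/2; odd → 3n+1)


467 → 1402 → 701 → 2104 → 1052 → 526 → 263 → 790 → 395 → 1186 → 593 → 1780 → 890 → 445 → 1336 → 668 → 334 → 167 → 502 → 251 → 754 → 377 → 1132 → 566 → 283 → 850 → 425 → 1276 → 638 → 319 → 958 → 479 → 1438 → 719 → 2158 → 1079 → 3238 → 1619 → 4858 → 2429 → 7288 → 3644 → 1822 → 911 → 2734 → 1367 → 4102 → 2051 → 6154 → 3077 → 9232 → 4616 → 2308 → 1154 → 577 → 1732 → 866 → 433 → 1300 → 650 → 325 → 976 → 488 → 244 → 122 → 61 → 184 → 92 → 46 → 23 → 70 → 35 → 106 → 53 → 160 → 80 → 40 → 20 → 10 → 5 → 16 → 8 → 4 → 2 → 1
Total steps = 84

84 steps


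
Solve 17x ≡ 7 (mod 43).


GCD(17, 43) = 1, unique solution
a^(-1) mod 43 = 38
x = 38 * 7 mod 43 = 8

x ≡ 8 (mod 43)


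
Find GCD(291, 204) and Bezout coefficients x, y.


Tabular extended Euclidean (each row: r = 291*s + 204*t):
r=291, s=1, t=0
r=204, s=0, t=1
q=1: r=87, s=1, t=-1   [291*(1) + 204*(-1) = 87]
q=2: r=30, s=-2, t=3   [291*(-2) + 204*(3) = 30]
q=2: r=27, s=5, t=-7   [291*(5) + 204*(-7) = 27]
q=1: r=3, s=-7, t=10   [291*(-7) + 204*(10) = 3]
q=9: r=0, s=68, t=-97   [291*(68) + 204*(-97) = 0]
GCD = 3; from the row with r=3: x=-7, y=10
Check: 291*(-7) + 204*(10) = -2037 + 2040 = 3

GCD = 3, x = -7, y = 10


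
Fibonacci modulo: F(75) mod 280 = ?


F(k) mod 280 for k=1..75:
1, 1, 2, 3, 5, 8, 13, 21, 34, 55, 89, 144, 233, 97, 50, 147, 197, 64, 261, 45, 26, 71, 97, 168, 265, 153, 138, 11, 149, 160, 29, 189, 218, 127, 65, 192, 257, 169, 146, 35, 181, 216, 117, 53, 170, 223, 113, 56, 169, 225, 114, 59, 173, 232, 125, 77, 202, 279, 201, 200, 121, 41, 162, 203, 85, 8, 93, 101, 194, 15, 209, 224, 153, 97, 250
F(75) mod 280 = 250


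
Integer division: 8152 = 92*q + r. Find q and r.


8152 = 92 * 88 + 56
Check: 8096 + 56 = 8152

q = 88, r = 56


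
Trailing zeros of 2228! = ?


floor(2228/5) = 445
floor(2228/25) = 89
floor(2228/125) = 17
floor(2228/625) = 3
Total = 554

554 trailing zeros


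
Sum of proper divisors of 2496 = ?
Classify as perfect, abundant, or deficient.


Proper divisors: 1, 2, 3, 4, 6, 8, 12, 13, 16, 24, 26, 32, 39, 48, 52, 64, 78, 96, 104, 156, 192, 208, 312, 416, 624, 832, 1248
Sum = 1 + 2 + 3 + 4 + 6 + 8 + 12 + 13 + 16 + 24 + 26 + 32 + 39 + 48 + 52 + 64 + 78 + 96 + 104 + 156 + 192 + 208 + 312 + 416 + 624 + 832 + 1248 = 4616
4616 > 2496 → abundant

s(2496) = 4616 (abundant)


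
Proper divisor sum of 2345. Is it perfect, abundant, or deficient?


Proper divisors: 1, 5, 7, 35, 67, 335, 469
Sum = 1 + 5 + 7 + 35 + 67 + 335 + 469 = 919
919 < 2345 → deficient

s(2345) = 919 (deficient)


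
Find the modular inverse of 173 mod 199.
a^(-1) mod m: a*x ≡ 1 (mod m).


Use the extended Euclidean algorithm on (199, 173); each row r = 199*s + 173*t:
r=199, s=1, t=0
r=173, s=0, t=1
q=1: r=26, s=1, t=-1   [199*(1) + 173*(-1) = 26]
q=6: r=17, s=-6, t=7   [199*(-6) + 173*(7) = 17]
q=1: r=9, s=7, t=-8   [199*(7) + 173*(-8) = 9]
q=1: r=8, s=-13, t=15   [199*(-13) + 173*(15) = 8]
q=1: r=1, s=20, t=-23   [199*(20) + 173*(-23) = 1]
q=8: r=0, s=-173, t=199   [199*(-173) + 173*(199) = 0]
GCD = 1 with t = -23, so 173*(-23) ≡ 1 (mod 199)
Inverse = -23 mod 199 = 176
Check: 173 * 176 = 30448 ≡ 1 (mod 199)

173^(-1) ≡ 176 (mod 199)


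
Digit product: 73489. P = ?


7 × 3 × 4 × 8 × 9 = 6048


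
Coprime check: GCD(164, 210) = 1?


Euclidean algorithm:
210 = 1 * 164 + 46
164 = 3 * 46 + 26
46 = 1 * 26 + 20
26 = 1 * 20 + 6
20 = 3 * 6 + 2
6 = 3 * 2 + 0
GCD(164, 210) = 2

No, not coprime (GCD = 2)


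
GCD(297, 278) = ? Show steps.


297 = 1 * 278 + 19
278 = 14 * 19 + 12
19 = 1 * 12 + 7
12 = 1 * 7 + 5
7 = 1 * 5 + 2
5 = 2 * 2 + 1
2 = 2 * 1 + 0
GCD = 1


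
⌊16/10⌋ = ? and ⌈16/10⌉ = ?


16/10 = 1.6000
floor = 1
ceil = 2

floor = 1, ceil = 2


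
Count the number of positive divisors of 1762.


1762 = 2^1 × 881^1
d(1762) = (1+1) × (1+1) = 4

4 divisors


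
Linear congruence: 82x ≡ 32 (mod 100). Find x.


GCD(82, 100) = 2 divides 32
Divide: 41x ≡ 16 (mod 50)
x ≡ 26 (mod 50)


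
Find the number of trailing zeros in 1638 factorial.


floor(1638/5) = 327
floor(1638/25) = 65
floor(1638/125) = 13
floor(1638/625) = 2
Total = 407

407 trailing zeros


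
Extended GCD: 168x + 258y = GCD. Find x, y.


Tabular extended Euclidean (each row: r = 168*s + 258*t):
r=168, s=1, t=0
r=258, s=0, t=1
q=0: r=168, s=1, t=0   [168*(1) + 258*(0) = 168]
q=1: r=90, s=-1, t=1   [168*(-1) + 258*(1) = 90]
q=1: r=78, s=2, t=-1   [168*(2) + 258*(-1) = 78]
q=1: r=12, s=-3, t=2   [168*(-3) + 258*(2) = 12]
q=6: r=6, s=20, t=-13   [168*(20) + 258*(-13) = 6]
q=2: r=0, s=-43, t=28   [168*(-43) + 258*(28) = 0]
GCD = 6; from the row with r=6: x=20, y=-13
Check: 168*(20) + 258*(-13) = 3360 - 3354 = 6

GCD = 6, x = 20, y = -13


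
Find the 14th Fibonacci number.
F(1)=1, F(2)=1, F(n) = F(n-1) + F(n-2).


Sequence: 1, 1, 2, 3, 5, 8, 13, 21, 34, 55, 89, 144, 233, 377
F(14) = 377


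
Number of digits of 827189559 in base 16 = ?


827189559 in base 16 = 314DE937
Number of digits = 8

8 digits (base 16)


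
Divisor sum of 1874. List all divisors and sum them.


Divisors of 1874: 1, 2, 937, 1874
Sum = 1 + 2 + 937 + 1874 = 2814

σ(1874) = 2814


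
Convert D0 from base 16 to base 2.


D0 (base 16) = 208 (decimal)
208 (decimal) = 11010000 (base 2)


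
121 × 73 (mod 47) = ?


121 × 73 = 8833
8833 mod 47 = 44


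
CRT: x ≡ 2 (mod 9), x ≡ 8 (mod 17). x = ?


M = 9*17 = 153
M1 = M/9 = 17, M2 = M/17 = 9
M1^(-1) mod 9 = 8, M2^(-1) mod 17 = 2
x = 2*17*8 + 8*9*2 = 416
416 mod 153 = 110
Check: 110 mod 9 = 2 ✓, 110 mod 17 = 8 ✓

x ≡ 110 (mod 153)


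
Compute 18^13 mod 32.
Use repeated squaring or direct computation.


18^1 mod 32 = 18
18^2 mod 32 = 4
18^3 mod 32 = 8
18^4 mod 32 = 16
18^5 mod 32 = 0
18^6 mod 32 = 0
18^7 mod 32 = 0
18^8 mod 32 = 0
18^9 mod 32 = 0
18^10 mod 32 = 0
18^11 mod 32 = 0
18^12 mod 32 = 0
18^13 mod 32 = 0


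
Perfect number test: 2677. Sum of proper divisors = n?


Proper divisors of 2677: 1
Sum = 1 = 1

No, 2677 is not perfect (1 ≠ 2677)


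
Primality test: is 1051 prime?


Check divisors up to sqrt(1051) = 32.4191
No divisors found.
1051 is prime.

Yes, 1051 is prime


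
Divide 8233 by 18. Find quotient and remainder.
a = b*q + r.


8233 = 18 * 457 + 7
Check: 8226 + 7 = 8233

q = 457, r = 7


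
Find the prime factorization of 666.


666 / 2 = 333
333 / 3 = 111
111 / 3 = 37
37 / 37 = 1
666 = 2 × 3^2 × 37


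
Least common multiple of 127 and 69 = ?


GCD(127, 69) = 1
LCM = 127*69/1 = 8763/1 = 8763

LCM = 8763


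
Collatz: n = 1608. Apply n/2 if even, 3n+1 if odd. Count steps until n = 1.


1608 → 804 → 402 → 201 → 604 → 302 → 151 → 454 → 227 → 682 → 341 → 1024 → 512 → 256 → 128 → 64 → 32 → 16 → 8 → 4 → 2 → 1
Total steps = 21

21 steps


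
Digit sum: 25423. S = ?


2 + 5 + 4 + 2 + 3 = 16


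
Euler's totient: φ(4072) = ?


4072 = 2^3 × 509
Prime factors: 2, 509
φ(4072) = 4072 × (1-1/2) × (1-1/509)
= 4072 × 1/2 × 508/509 = 2032

φ(4072) = 2032


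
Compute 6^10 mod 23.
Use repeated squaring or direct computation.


6^1 mod 23 = 6
6^2 mod 23 = 13
6^3 mod 23 = 9
6^4 mod 23 = 8
6^5 mod 23 = 2
6^6 mod 23 = 12
6^7 mod 23 = 3
6^8 mod 23 = 18
6^9 mod 23 = 16
6^10 mod 23 = 4


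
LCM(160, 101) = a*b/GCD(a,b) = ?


GCD(160, 101) = 1
LCM = 160*101/1 = 16160/1 = 16160

LCM = 16160


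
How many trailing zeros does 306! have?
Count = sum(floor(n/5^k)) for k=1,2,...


floor(306/5) = 61
floor(306/25) = 12
floor(306/125) = 2
Total = 75

75 trailing zeros


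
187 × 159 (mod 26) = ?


187 × 159 = 29733
29733 mod 26 = 15


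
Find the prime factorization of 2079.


2079 / 3 = 693
693 / 3 = 231
231 / 3 = 77
77 / 7 = 11
11 / 11 = 1
2079 = 3^3 × 7 × 11


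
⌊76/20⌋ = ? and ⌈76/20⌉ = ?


76/20 = 3.8000
floor = 3
ceil = 4

floor = 3, ceil = 4


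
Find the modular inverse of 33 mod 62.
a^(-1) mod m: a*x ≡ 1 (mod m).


Use the extended Euclidean algorithm on (62, 33); each row r = 62*s + 33*t:
r=62, s=1, t=0
r=33, s=0, t=1
q=1: r=29, s=1, t=-1   [62*(1) + 33*(-1) = 29]
q=1: r=4, s=-1, t=2   [62*(-1) + 33*(2) = 4]
q=7: r=1, s=8, t=-15   [62*(8) + 33*(-15) = 1]
q=4: r=0, s=-33, t=62   [62*(-33) + 33*(62) = 0]
GCD = 1 with t = -15, so 33*(-15) ≡ 1 (mod 62)
Inverse = -15 mod 62 = 47
Check: 33 * 47 = 1551 ≡ 1 (mod 62)

33^(-1) ≡ 47 (mod 62)


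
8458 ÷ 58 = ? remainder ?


8458 = 58 * 145 + 48
Check: 8410 + 48 = 8458

q = 145, r = 48


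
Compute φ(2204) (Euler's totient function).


2204 = 2^2 × 19 × 29
Prime factors: 2, 19, 29
φ(2204) = 2204 × (1-1/2) × (1-1/19) × (1-1/29)
= 2204 × 1/2 × 18/19 × 28/29 = 1008

φ(2204) = 1008


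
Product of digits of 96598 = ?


9 × 6 × 5 × 9 × 8 = 19440


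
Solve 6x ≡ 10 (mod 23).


GCD(6, 23) = 1, unique solution
a^(-1) mod 23 = 4
x = 4 * 10 mod 23 = 17

x ≡ 17 (mod 23)


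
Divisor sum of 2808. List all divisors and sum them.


Divisors of 2808: 1, 2, 3, 4, 6, 8, 9, 12, 13, 18, 24, 26, 27, 36, 39, 52, 54, 72, 78, 104, 108, 117, 156, 216, 234, 312, 351, 468, 702, 936, 1404, 2808
Sum = 1 + 2 + 3 + 4 + 6 + 8 + 9 + 12 + 13 + 18 + 24 + 26 + 27 + 36 + 39 + 52 + 54 + 72 + 78 + 104 + 108 + 117 + 156 + 216 + 234 + 312 + 351 + 468 + 702 + 936 + 1404 + 2808 = 8400

σ(2808) = 8400


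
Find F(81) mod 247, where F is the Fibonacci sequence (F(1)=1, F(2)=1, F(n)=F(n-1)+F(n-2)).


F(k) mod 247 for k=1..81:
1, 1, 2, 3, 5, 8, 13, 21, 34, 55, 89, 144, 233, 130, 116, 246, 115, 114, 229, 96, 78, 174, 5, 179, 184, 116, 53, 169, 222, 144, 119, 16, 135, 151, 39, 190, 229, 172, 154, 79, 233, 65, 51, 116, 167, 36, 203, 239, 195, 187, 135, 75, 210, 38, 1, 39, 40, 79, 119, 198, 70, 21, 91, 112, 203, 68, 24, 92, 116, 208, 77, 38, 115, 153, 21, 174, 195, 122, 70, 192, 15
F(81) mod 247 = 15


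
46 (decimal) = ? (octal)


46 (base 10) = 46 (decimal)
46 (decimal) = 56 (base 8)


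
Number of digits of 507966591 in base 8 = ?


507966591 in base 8 = 3621572177
Number of digits = 10

10 digits (base 8)


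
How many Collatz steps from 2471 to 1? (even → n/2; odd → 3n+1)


2471 → 7414 → 3707 → 11122 → 5561 → 16684 → 8342 → 4171 → 12514 → 6257 → 18772 → 9386 → 4693 → 14080 → 7040 → 3520 → 1760 → 880 → 440 → 220 → 110 → 55 → 166 → 83 → 250 → 125 → 376 → 188 → 94 → 47 → 142 → 71 → 214 → 107 → 322 → 161 → 484 → 242 → 121 → 364 → 182 → 91 → 274 → 137 → 412 → 206 → 103 → 310 → 155 → 466 → 233 → 700 → 350 → 175 → 526 → 263 → 790 → 395 → 1186 → 593 → 1780 → 890 → 445 → 1336 → 668 → 334 → 167 → 502 → 251 → 754 → 377 → 1132 → 566 → 283 → 850 → 425 → 1276 → 638 → 319 → 958 → 479 → 1438 → 719 → 2158 → 1079 → 3238 → 1619 → 4858 → 2429 → 7288 → 3644 → 1822 → 911 → 2734 → 1367 → 4102 → 2051 → 6154 → 3077 → 9232 → 4616 → 2308 → 1154 → 577 → 1732 → 866 → 433 → 1300 → 650 → 325 → 976 → 488 → 244 → 122 → 61 → 184 → 92 → 46 → 23 → 70 → 35 → 106 → 53 → 160 → 80 → 40 → 20 → 10 → 5 → 16 → 8 → 4 → 2 → 1
Total steps = 133

133 steps


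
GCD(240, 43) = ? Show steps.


240 = 5 * 43 + 25
43 = 1 * 25 + 18
25 = 1 * 18 + 7
18 = 2 * 7 + 4
7 = 1 * 4 + 3
4 = 1 * 3 + 1
3 = 3 * 1 + 0
GCD = 1


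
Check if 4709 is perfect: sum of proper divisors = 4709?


Proper divisors of 4709: 1, 17, 277
Sum = 1 + 17 + 277 = 295

No, 4709 is not perfect (295 ≠ 4709)


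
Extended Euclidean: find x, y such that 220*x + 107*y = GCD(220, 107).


Tabular extended Euclidean (each row: r = 220*s + 107*t):
r=220, s=1, t=0
r=107, s=0, t=1
q=2: r=6, s=1, t=-2   [220*(1) + 107*(-2) = 6]
q=17: r=5, s=-17, t=35   [220*(-17) + 107*(35) = 5]
q=1: r=1, s=18, t=-37   [220*(18) + 107*(-37) = 1]
q=5: r=0, s=-107, t=220   [220*(-107) + 107*(220) = 0]
GCD = 1; from the row with r=1: x=18, y=-37
Check: 220*(18) + 107*(-37) = 3960 - 3959 = 1

GCD = 1, x = 18, y = -37


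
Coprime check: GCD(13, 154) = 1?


Euclidean algorithm:
154 = 11 * 13 + 11
13 = 1 * 11 + 2
11 = 5 * 2 + 1
2 = 2 * 1 + 0
GCD(13, 154) = 1

Yes, coprime (GCD = 1)


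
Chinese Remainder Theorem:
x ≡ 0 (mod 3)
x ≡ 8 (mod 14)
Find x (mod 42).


M = 3*14 = 42
M1 = M/3 = 14, M2 = M/14 = 3
M1^(-1) mod 3 = 2, M2^(-1) mod 14 = 5
x = 0*14*2 + 8*3*5 = 120
120 mod 42 = 36
Check: 36 mod 3 = 0 ✓, 36 mod 14 = 8 ✓

x ≡ 36 (mod 42)


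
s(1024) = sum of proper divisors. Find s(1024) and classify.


Proper divisors: 1, 2, 4, 8, 16, 32, 64, 128, 256, 512
Sum = 1 + 2 + 4 + 8 + 16 + 32 + 64 + 128 + 256 + 512 = 1023
1023 < 1024 → deficient

s(1024) = 1023 (deficient)


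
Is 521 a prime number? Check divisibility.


Check divisors up to sqrt(521) = 22.8254
No divisors found.
521 is prime.

Yes, 521 is prime


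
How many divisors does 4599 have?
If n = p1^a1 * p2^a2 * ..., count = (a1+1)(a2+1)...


4599 = 3^2 × 7^1 × 73^1
d(4599) = (2+1) × (1+1) × (1+1) = 12

12 divisors


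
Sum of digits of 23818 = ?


2 + 3 + 8 + 1 + 8 = 22


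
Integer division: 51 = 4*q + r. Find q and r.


51 = 4 * 12 + 3
Check: 48 + 3 = 51

q = 12, r = 3


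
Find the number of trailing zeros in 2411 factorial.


floor(2411/5) = 482
floor(2411/25) = 96
floor(2411/125) = 19
floor(2411/625) = 3
Total = 600

600 trailing zeros


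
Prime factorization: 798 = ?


798 / 2 = 399
399 / 3 = 133
133 / 7 = 19
19 / 19 = 1
798 = 2 × 3 × 7 × 19


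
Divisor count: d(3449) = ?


3449 = 3449^1
d(3449) = (1+1) = 2

2 divisors


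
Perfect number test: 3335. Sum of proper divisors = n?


Proper divisors of 3335: 1, 5, 23, 29, 115, 145, 667
Sum = 1 + 5 + 23 + 29 + 115 + 145 + 667 = 985

No, 3335 is not perfect (985 ≠ 3335)


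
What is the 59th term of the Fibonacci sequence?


Sequence: 1, 1, 2, 3, 5, 8, 13, 21, 34, 55, 89, 144, 233, 377, 610, 987, 1597, 2584, 4181, 6765, 10946, 17711, 28657, 46368, 75025, 121393, 196418, 317811, 514229, 832040, 1346269, 2178309, 3524578, 5702887, 9227465, 14930352, 24157817, 39088169, 63245986, 102334155, 165580141, 267914296, 433494437, 701408733, 1134903170, 1836311903, 2971215073, 4807526976, 7778742049, 12586269025, 20365011074, 32951280099, 53316291173, 86267571272, 139583862445, 225851433717, 365435296162, 591286729879, 956722026041
F(59) = 956722026041


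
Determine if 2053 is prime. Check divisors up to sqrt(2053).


Check divisors up to sqrt(2053) = 45.3100
No divisors found.
2053 is prime.

Yes, 2053 is prime


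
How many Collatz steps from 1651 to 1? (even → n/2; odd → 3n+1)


1651 → 4954 → 2477 → 7432 → 3716 → 1858 → 929 → 2788 → 1394 → 697 → 2092 → 1046 → 523 → 1570 → 785 → 2356 → 1178 → 589 → 1768 → 884 → 442 → 221 → 664 → 332 → 166 → 83 → 250 → 125 → 376 → 188 → 94 → 47 → 142 → 71 → 214 → 107 → 322 → 161 → 484 → 242 → 121 → 364 → 182 → 91 → 274 → 137 → 412 → 206 → 103 → 310 → 155 → 466 → 233 → 700 → 350 → 175 → 526 → 263 → 790 → 395 → 1186 → 593 → 1780 → 890 → 445 → 1336 → 668 → 334 → 167 → 502 → 251 → 754 → 377 → 1132 → 566 → 283 → 850 → 425 → 1276 → 638 → 319 → 958 → 479 → 1438 → 719 → 2158 → 1079 → 3238 → 1619 → 4858 → 2429 → 7288 → 3644 → 1822 → 911 → 2734 → 1367 → 4102 → 2051 → 6154 → 3077 → 9232 → 4616 → 2308 → 1154 → 577 → 1732 → 866 → 433 → 1300 → 650 → 325 → 976 → 488 → 244 → 122 → 61 → 184 → 92 → 46 → 23 → 70 → 35 → 106 → 53 → 160 → 80 → 40 → 20 → 10 → 5 → 16 → 8 → 4 → 2 → 1
Total steps = 135

135 steps


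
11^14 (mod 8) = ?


11^1 mod 8 = 3
11^2 mod 8 = 1
11^3 mod 8 = 3
11^4 mod 8 = 1
11^5 mod 8 = 3
11^6 mod 8 = 1
11^7 mod 8 = 3
11^8 mod 8 = 1
11^9 mod 8 = 3
11^10 mod 8 = 1
11^11 mod 8 = 3
11^12 mod 8 = 1
11^13 mod 8 = 3
11^14 mod 8 = 1


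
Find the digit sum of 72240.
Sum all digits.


7 + 2 + 2 + 4 + 0 = 15


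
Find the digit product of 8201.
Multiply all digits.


8 × 2 × 0 × 1 = 0


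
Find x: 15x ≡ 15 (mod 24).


GCD(15, 24) = 3 divides 15
Divide: 5x ≡ 5 (mod 8)
x ≡ 1 (mod 8)


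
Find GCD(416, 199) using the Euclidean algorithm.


416 = 2 * 199 + 18
199 = 11 * 18 + 1
18 = 18 * 1 + 0
GCD = 1


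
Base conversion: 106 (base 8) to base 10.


106 (base 8) = 70 (decimal)
70 (decimal) = 70 (base 10)


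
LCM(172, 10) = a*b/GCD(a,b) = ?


GCD(172, 10) = 2
LCM = 172*10/2 = 1720/2 = 860

LCM = 860


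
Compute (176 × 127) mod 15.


176 × 127 = 22352
22352 mod 15 = 2


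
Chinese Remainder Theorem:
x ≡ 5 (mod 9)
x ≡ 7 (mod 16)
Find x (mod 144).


M = 9*16 = 144
M1 = M/9 = 16, M2 = M/16 = 9
M1^(-1) mod 9 = 4, M2^(-1) mod 16 = 9
x = 5*16*4 + 7*9*9 = 887
887 mod 144 = 23
Check: 23 mod 9 = 5 ✓, 23 mod 16 = 7 ✓

x ≡ 23 (mod 144)


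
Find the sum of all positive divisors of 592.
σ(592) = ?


Divisors of 592: 1, 2, 4, 8, 16, 37, 74, 148, 296, 592
Sum = 1 + 2 + 4 + 8 + 16 + 37 + 74 + 148 + 296 + 592 = 1178

σ(592) = 1178


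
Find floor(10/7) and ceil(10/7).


10/7 = 1.4286
floor = 1
ceil = 2

floor = 1, ceil = 2


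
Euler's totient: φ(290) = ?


290 = 2 × 5 × 29
Prime factors: 2, 5, 29
φ(290) = 290 × (1-1/2) × (1-1/5) × (1-1/29)
= 290 × 1/2 × 4/5 × 28/29 = 112

φ(290) = 112


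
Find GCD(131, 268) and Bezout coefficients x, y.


Tabular extended Euclidean (each row: r = 131*s + 268*t):
r=131, s=1, t=0
r=268, s=0, t=1
q=0: r=131, s=1, t=0   [131*(1) + 268*(0) = 131]
q=2: r=6, s=-2, t=1   [131*(-2) + 268*(1) = 6]
q=21: r=5, s=43, t=-21   [131*(43) + 268*(-21) = 5]
q=1: r=1, s=-45, t=22   [131*(-45) + 268*(22) = 1]
q=5: r=0, s=268, t=-131   [131*(268) + 268*(-131) = 0]
GCD = 1; from the row with r=1: x=-45, y=22
Check: 131*(-45) + 268*(22) = -5895 + 5896 = 1

GCD = 1, x = -45, y = 22
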